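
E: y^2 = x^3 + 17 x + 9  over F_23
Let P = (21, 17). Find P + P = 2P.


Doubling: s = (3 x1^2 + a) / (2 y1)
s = (3*21^2 + 17) / (2*17) mod 23 = 11
x3 = s^2 - 2 x1 mod 23 = 11^2 - 2*21 = 10
y3 = s (x1 - x3) - y1 mod 23 = 11 * (21 - 10) - 17 = 12

2P = (10, 12)


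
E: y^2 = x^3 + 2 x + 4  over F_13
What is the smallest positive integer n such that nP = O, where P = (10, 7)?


Compute successive multiples of P until we hit O:
  1P = (10, 7)
  2P = (2, 4)
  3P = (5, 3)
  4P = (8, 5)
  5P = (9, 7)
  6P = (7, 6)
  7P = (12, 1)
  8P = (0, 2)
  ... (continuing to 17P)
  17P = O

ord(P) = 17


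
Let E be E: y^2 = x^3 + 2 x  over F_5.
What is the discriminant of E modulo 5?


4 a^3 + 27 b^2 = 4*2^3 + 27*0^2 = 32 + 0 = 32
Delta = -16 * (32) = -512
Delta mod 5 = 3

Delta = 3 (mod 5)


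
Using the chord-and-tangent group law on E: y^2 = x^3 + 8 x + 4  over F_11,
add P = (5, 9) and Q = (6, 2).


P != Q, so use the chord formula.
s = (y2 - y1) / (x2 - x1) = (4) / (1) mod 11 = 4
x3 = s^2 - x1 - x2 mod 11 = 4^2 - 5 - 6 = 5
y3 = s (x1 - x3) - y1 mod 11 = 4 * (5 - 5) - 9 = 2

P + Q = (5, 2)


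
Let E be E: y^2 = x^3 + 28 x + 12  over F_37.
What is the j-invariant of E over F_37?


Delta = -16(4 a^3 + 27 b^2) mod 37 = 25
-1728 * (4 a)^3 = -1728 * (4*28)^3 mod 37 = 11
j = 11 * 25^(-1) mod 37 = 33

j = 33 (mod 37)


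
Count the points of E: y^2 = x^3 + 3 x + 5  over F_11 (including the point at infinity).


For each x in F_11, count y with y^2 = x^3 + 3 x + 5 mod 11:
  x = 0: RHS = 5, y in [4, 7]  -> 2 point(s)
  x = 1: RHS = 9, y in [3, 8]  -> 2 point(s)
  x = 4: RHS = 4, y in [2, 9]  -> 2 point(s)
  x = 10: RHS = 1, y in [1, 10]  -> 2 point(s)
Affine points: 8. Add the point at infinity: total = 9.

#E(F_11) = 9


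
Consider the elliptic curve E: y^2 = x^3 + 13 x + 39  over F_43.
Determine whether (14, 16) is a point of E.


Check whether y^2 = x^3 + 13 x + 39 (mod 43) for (x, y) = (14, 16).
LHS: y^2 = 16^2 mod 43 = 41
RHS: x^3 + 13 x + 39 = 14^3 + 13*14 + 39 mod 43 = 41
LHS = RHS

Yes, on the curve


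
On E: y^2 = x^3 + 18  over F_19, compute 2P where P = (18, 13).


Doubling: s = (3 x1^2 + a) / (2 y1)
s = (3*18^2 + 0) / (2*13) mod 19 = 14
x3 = s^2 - 2 x1 mod 19 = 14^2 - 2*18 = 8
y3 = s (x1 - x3) - y1 mod 19 = 14 * (18 - 8) - 13 = 13

2P = (8, 13)


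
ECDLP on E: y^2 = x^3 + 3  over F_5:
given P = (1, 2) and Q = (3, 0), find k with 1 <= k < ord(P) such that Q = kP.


Enumerate multiples of P until we hit Q = (3, 0):
  1P = (1, 2)
  2P = (2, 1)
  3P = (3, 0)
Match found at i = 3.

k = 3


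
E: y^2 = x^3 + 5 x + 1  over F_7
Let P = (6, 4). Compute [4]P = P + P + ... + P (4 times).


k = 4 = 100_2 (binary, LSB first: 001)
Double-and-add from P = (6, 4):
  bit 0 = 0: acc unchanged = O
  bit 1 = 0: acc unchanged = O
  bit 2 = 1: acc = O + (5, 5) = (5, 5)

4P = (5, 5)


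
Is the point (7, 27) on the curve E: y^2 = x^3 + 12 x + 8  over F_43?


Check whether y^2 = x^3 + 12 x + 8 (mod 43) for (x, y) = (7, 27).
LHS: y^2 = 27^2 mod 43 = 41
RHS: x^3 + 12 x + 8 = 7^3 + 12*7 + 8 mod 43 = 5
LHS != RHS

No, not on the curve


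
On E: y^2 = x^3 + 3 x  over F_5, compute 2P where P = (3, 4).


Doubling: s = (3 x1^2 + a) / (2 y1)
s = (3*3^2 + 3) / (2*4) mod 5 = 0
x3 = s^2 - 2 x1 mod 5 = 0^2 - 2*3 = 4
y3 = s (x1 - x3) - y1 mod 5 = 0 * (3 - 4) - 4 = 1

2P = (4, 1)


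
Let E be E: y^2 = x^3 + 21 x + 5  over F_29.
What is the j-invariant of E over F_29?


Delta = -16(4 a^3 + 27 b^2) mod 29 = 15
-1728 * (4 a)^3 = -1728 * (4*21)^3 mod 29 = 24
j = 24 * 15^(-1) mod 29 = 19

j = 19 (mod 29)


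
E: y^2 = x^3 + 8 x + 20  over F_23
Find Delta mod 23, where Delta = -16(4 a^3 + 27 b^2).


4 a^3 + 27 b^2 = 4*8^3 + 27*20^2 = 2048 + 10800 = 12848
Delta = -16 * (12848) = -205568
Delta mod 23 = 6

Delta = 6 (mod 23)


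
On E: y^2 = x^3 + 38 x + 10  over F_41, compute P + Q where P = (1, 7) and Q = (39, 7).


P != Q, so use the chord formula.
s = (y2 - y1) / (x2 - x1) = (0) / (38) mod 41 = 0
x3 = s^2 - x1 - x2 mod 41 = 0^2 - 1 - 39 = 1
y3 = s (x1 - x3) - y1 mod 41 = 0 * (1 - 1) - 7 = 34

P + Q = (1, 34)


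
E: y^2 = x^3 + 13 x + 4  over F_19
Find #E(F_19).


For each x in F_19, count y with y^2 = x^3 + 13 x + 4 mod 19:
  x = 0: RHS = 4, y in [2, 17]  -> 2 point(s)
  x = 2: RHS = 0, y in [0]  -> 1 point(s)
  x = 4: RHS = 6, y in [5, 14]  -> 2 point(s)
  x = 5: RHS = 4, y in [2, 17]  -> 2 point(s)
  x = 7: RHS = 1, y in [1, 18]  -> 2 point(s)
  x = 12: RHS = 7, y in [8, 11]  -> 2 point(s)
  x = 14: RHS = 4, y in [2, 17]  -> 2 point(s)
  x = 18: RHS = 9, y in [3, 16]  -> 2 point(s)
Affine points: 15. Add the point at infinity: total = 16.

#E(F_19) = 16


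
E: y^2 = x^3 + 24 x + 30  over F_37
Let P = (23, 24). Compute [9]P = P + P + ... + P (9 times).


k = 9 = 1001_2 (binary, LSB first: 1001)
Double-and-add from P = (23, 24):
  bit 0 = 1: acc = O + (23, 24) = (23, 24)
  bit 1 = 0: acc unchanged = (23, 24)
  bit 2 = 0: acc unchanged = (23, 24)
  bit 3 = 1: acc = (23, 24) + (31, 15) = (23, 13)

9P = (23, 13)


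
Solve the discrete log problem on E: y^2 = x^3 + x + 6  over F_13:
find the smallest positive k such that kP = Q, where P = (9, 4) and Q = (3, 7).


Enumerate multiples of P until we hit Q = (3, 7):
  1P = (9, 4)
  2P = (12, 2)
  3P = (4, 10)
  4P = (3, 7)
Match found at i = 4.

k = 4


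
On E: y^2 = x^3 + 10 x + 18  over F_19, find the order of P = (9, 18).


Compute successive multiples of P until we hit O:
  1P = (9, 18)
  2P = (10, 4)
  3P = (6, 16)
  4P = (15, 16)
  5P = (12, 2)
  6P = (18, 11)
  7P = (17, 3)
  8P = (17, 16)
  ... (continuing to 15P)
  15P = O

ord(P) = 15


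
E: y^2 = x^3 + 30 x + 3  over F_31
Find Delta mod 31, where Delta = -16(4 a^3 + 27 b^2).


4 a^3 + 27 b^2 = 4*30^3 + 27*3^2 = 108000 + 243 = 108243
Delta = -16 * (108243) = -1731888
Delta mod 31 = 20

Delta = 20 (mod 31)


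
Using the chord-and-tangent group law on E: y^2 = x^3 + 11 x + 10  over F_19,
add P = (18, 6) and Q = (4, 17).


P != Q, so use the chord formula.
s = (y2 - y1) / (x2 - x1) = (11) / (5) mod 19 = 6
x3 = s^2 - x1 - x2 mod 19 = 6^2 - 18 - 4 = 14
y3 = s (x1 - x3) - y1 mod 19 = 6 * (18 - 14) - 6 = 18

P + Q = (14, 18)


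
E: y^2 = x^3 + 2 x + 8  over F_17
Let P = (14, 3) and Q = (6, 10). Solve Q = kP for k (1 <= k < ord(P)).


Enumerate multiples of P until we hit Q = (6, 10):
  1P = (14, 3)
  2P = (10, 5)
  3P = (6, 10)
Match found at i = 3.

k = 3


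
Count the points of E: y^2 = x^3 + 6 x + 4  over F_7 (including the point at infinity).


For each x in F_7, count y with y^2 = x^3 + 6 x + 4 mod 7:
  x = 0: RHS = 4, y in [2, 5]  -> 2 point(s)
  x = 1: RHS = 4, y in [2, 5]  -> 2 point(s)
  x = 3: RHS = 0, y in [0]  -> 1 point(s)
  x = 4: RHS = 1, y in [1, 6]  -> 2 point(s)
  x = 6: RHS = 4, y in [2, 5]  -> 2 point(s)
Affine points: 9. Add the point at infinity: total = 10.

#E(F_7) = 10


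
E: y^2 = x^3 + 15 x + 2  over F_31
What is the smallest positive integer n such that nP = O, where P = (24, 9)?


Compute successive multiples of P until we hit O:
  1P = (24, 9)
  2P = (2, 3)
  3P = (2, 28)
  4P = (24, 22)
  5P = O

ord(P) = 5


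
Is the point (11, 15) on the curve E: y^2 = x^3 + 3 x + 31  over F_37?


Check whether y^2 = x^3 + 3 x + 31 (mod 37) for (x, y) = (11, 15).
LHS: y^2 = 15^2 mod 37 = 3
RHS: x^3 + 3 x + 31 = 11^3 + 3*11 + 31 mod 37 = 26
LHS != RHS

No, not on the curve


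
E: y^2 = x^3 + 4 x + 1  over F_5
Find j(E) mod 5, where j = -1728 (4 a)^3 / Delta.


Delta = -16(4 a^3 + 27 b^2) mod 5 = 2
-1728 * (4 a)^3 = -1728 * (4*4)^3 mod 5 = 2
j = 2 * 2^(-1) mod 5 = 1

j = 1 (mod 5)


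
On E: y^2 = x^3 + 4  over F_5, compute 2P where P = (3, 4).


Doubling: s = (3 x1^2 + a) / (2 y1)
s = (3*3^2 + 0) / (2*4) mod 5 = 4
x3 = s^2 - 2 x1 mod 5 = 4^2 - 2*3 = 0
y3 = s (x1 - x3) - y1 mod 5 = 4 * (3 - 0) - 4 = 3

2P = (0, 3)


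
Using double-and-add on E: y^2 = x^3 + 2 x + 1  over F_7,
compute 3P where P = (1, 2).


k = 3 = 11_2 (binary, LSB first: 11)
Double-and-add from P = (1, 2):
  bit 0 = 1: acc = O + (1, 2) = (1, 2)
  bit 1 = 1: acc = (1, 2) + (0, 1) = (0, 6)

3P = (0, 6)


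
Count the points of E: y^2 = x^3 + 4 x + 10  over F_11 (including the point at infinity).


For each x in F_11, count y with y^2 = x^3 + 4 x + 10 mod 11:
  x = 1: RHS = 4, y in [2, 9]  -> 2 point(s)
  x = 2: RHS = 4, y in [2, 9]  -> 2 point(s)
  x = 3: RHS = 5, y in [4, 7]  -> 2 point(s)
  x = 5: RHS = 1, y in [1, 10]  -> 2 point(s)
  x = 8: RHS = 4, y in [2, 9]  -> 2 point(s)
  x = 9: RHS = 5, y in [4, 7]  -> 2 point(s)
  x = 10: RHS = 5, y in [4, 7]  -> 2 point(s)
Affine points: 14. Add the point at infinity: total = 15.

#E(F_11) = 15


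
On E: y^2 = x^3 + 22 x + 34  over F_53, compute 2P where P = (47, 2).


Doubling: s = (3 x1^2 + a) / (2 y1)
s = (3*47^2 + 22) / (2*2) mod 53 = 6
x3 = s^2 - 2 x1 mod 53 = 6^2 - 2*47 = 48
y3 = s (x1 - x3) - y1 mod 53 = 6 * (47 - 48) - 2 = 45

2P = (48, 45)


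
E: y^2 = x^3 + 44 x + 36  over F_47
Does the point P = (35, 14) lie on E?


Check whether y^2 = x^3 + 44 x + 36 (mod 47) for (x, y) = (35, 14).
LHS: y^2 = 14^2 mod 47 = 8
RHS: x^3 + 44 x + 36 = 35^3 + 44*35 + 36 mod 47 = 36
LHS != RHS

No, not on the curve


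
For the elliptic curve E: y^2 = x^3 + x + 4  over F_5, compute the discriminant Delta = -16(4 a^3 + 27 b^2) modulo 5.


4 a^3 + 27 b^2 = 4*1^3 + 27*4^2 = 4 + 432 = 436
Delta = -16 * (436) = -6976
Delta mod 5 = 4

Delta = 4 (mod 5)


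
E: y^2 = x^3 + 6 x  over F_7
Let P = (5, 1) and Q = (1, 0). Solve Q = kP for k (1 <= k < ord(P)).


Enumerate multiples of P until we hit Q = (1, 0):
  1P = (5, 1)
  2P = (1, 0)
Match found at i = 2.

k = 2


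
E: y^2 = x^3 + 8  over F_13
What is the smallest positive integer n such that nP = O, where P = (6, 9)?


Compute successive multiples of P until we hit O:
  1P = (6, 9)
  2P = (11, 0)
  3P = (6, 4)
  4P = O

ord(P) = 4


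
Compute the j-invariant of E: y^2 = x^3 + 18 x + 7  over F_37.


Delta = -16(4 a^3 + 27 b^2) mod 37 = 4
-1728 * (4 a)^3 = -1728 * (4*18)^3 mod 37 = 23
j = 23 * 4^(-1) mod 37 = 15

j = 15 (mod 37)


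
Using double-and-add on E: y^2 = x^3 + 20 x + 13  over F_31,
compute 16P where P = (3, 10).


k = 16 = 10000_2 (binary, LSB first: 00001)
Double-and-add from P = (3, 10):
  bit 0 = 0: acc unchanged = O
  bit 1 = 0: acc unchanged = O
  bit 2 = 0: acc unchanged = O
  bit 3 = 0: acc unchanged = O
  bit 4 = 1: acc = O + (26, 25) = (26, 25)

16P = (26, 25)


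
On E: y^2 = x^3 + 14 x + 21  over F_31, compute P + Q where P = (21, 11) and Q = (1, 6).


P != Q, so use the chord formula.
s = (y2 - y1) / (x2 - x1) = (26) / (11) mod 31 = 8
x3 = s^2 - x1 - x2 mod 31 = 8^2 - 21 - 1 = 11
y3 = s (x1 - x3) - y1 mod 31 = 8 * (21 - 11) - 11 = 7

P + Q = (11, 7)


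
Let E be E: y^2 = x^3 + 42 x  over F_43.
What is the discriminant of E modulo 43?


4 a^3 + 27 b^2 = 4*42^3 + 27*0^2 = 296352 + 0 = 296352
Delta = -16 * (296352) = -4741632
Delta mod 43 = 21

Delta = 21 (mod 43)


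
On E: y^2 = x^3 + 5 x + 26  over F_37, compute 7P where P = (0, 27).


k = 7 = 111_2 (binary, LSB first: 111)
Double-and-add from P = (0, 27):
  bit 0 = 1: acc = O + (0, 27) = (0, 27)
  bit 1 = 1: acc = (0, 27) + (7, 21) = (33, 33)
  bit 2 = 1: acc = (33, 33) + (34, 24) = (14, 18)

7P = (14, 18)


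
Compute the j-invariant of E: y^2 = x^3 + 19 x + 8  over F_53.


Delta = -16(4 a^3 + 27 b^2) mod 53 = 41
-1728 * (4 a)^3 = -1728 * (4*19)^3 mod 53 = 47
j = 47 * 41^(-1) mod 53 = 27

j = 27 (mod 53)


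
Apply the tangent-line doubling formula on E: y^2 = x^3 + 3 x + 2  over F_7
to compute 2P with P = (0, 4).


Doubling: s = (3 x1^2 + a) / (2 y1)
s = (3*0^2 + 3) / (2*4) mod 7 = 3
x3 = s^2 - 2 x1 mod 7 = 3^2 - 2*0 = 2
y3 = s (x1 - x3) - y1 mod 7 = 3 * (0 - 2) - 4 = 4

2P = (2, 4)


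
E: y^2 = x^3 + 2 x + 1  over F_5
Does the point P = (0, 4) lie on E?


Check whether y^2 = x^3 + 2 x + 1 (mod 5) for (x, y) = (0, 4).
LHS: y^2 = 4^2 mod 5 = 1
RHS: x^3 + 2 x + 1 = 0^3 + 2*0 + 1 mod 5 = 1
LHS = RHS

Yes, on the curve


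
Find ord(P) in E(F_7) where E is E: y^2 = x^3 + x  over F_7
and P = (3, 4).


Compute successive multiples of P until we hit O:
  1P = (3, 4)
  2P = (1, 3)
  3P = (5, 2)
  4P = (0, 0)
  5P = (5, 5)
  6P = (1, 4)
  7P = (3, 3)
  8P = O

ord(P) = 8


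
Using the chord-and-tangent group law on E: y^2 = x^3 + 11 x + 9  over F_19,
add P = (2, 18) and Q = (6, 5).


P != Q, so use the chord formula.
s = (y2 - y1) / (x2 - x1) = (6) / (4) mod 19 = 11
x3 = s^2 - x1 - x2 mod 19 = 11^2 - 2 - 6 = 18
y3 = s (x1 - x3) - y1 mod 19 = 11 * (2 - 18) - 18 = 15

P + Q = (18, 15)


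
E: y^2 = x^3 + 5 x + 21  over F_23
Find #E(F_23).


For each x in F_23, count y with y^2 = x^3 + 5 x + 21 mod 23:
  x = 1: RHS = 4, y in [2, 21]  -> 2 point(s)
  x = 2: RHS = 16, y in [4, 19]  -> 2 point(s)
  x = 4: RHS = 13, y in [6, 17]  -> 2 point(s)
  x = 7: RHS = 8, y in [10, 13]  -> 2 point(s)
  x = 9: RHS = 13, y in [6, 17]  -> 2 point(s)
  x = 10: RHS = 13, y in [6, 17]  -> 2 point(s)
  x = 11: RHS = 4, y in [2, 21]  -> 2 point(s)
  x = 13: RHS = 6, y in [11, 12]  -> 2 point(s)
  x = 14: RHS = 6, y in [11, 12]  -> 2 point(s)
  x = 18: RHS = 9, y in [3, 20]  -> 2 point(s)
  x = 19: RHS = 6, y in [11, 12]  -> 2 point(s)
  x = 20: RHS = 2, y in [5, 18]  -> 2 point(s)
  x = 21: RHS = 3, y in [7, 16]  -> 2 point(s)
Affine points: 26. Add the point at infinity: total = 27.

#E(F_23) = 27


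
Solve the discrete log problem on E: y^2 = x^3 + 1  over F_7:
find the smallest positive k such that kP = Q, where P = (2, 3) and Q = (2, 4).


Enumerate multiples of P until we hit Q = (2, 4):
  1P = (2, 3)
  2P = (0, 1)
  3P = (6, 0)
  4P = (0, 6)
  5P = (2, 4)
Match found at i = 5.

k = 5


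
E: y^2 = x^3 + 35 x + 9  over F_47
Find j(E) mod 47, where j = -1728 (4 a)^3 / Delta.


Delta = -16(4 a^3 + 27 b^2) mod 47 = 24
-1728 * (4 a)^3 = -1728 * (4*35)^3 mod 47 = 36
j = 36 * 24^(-1) mod 47 = 25

j = 25 (mod 47)


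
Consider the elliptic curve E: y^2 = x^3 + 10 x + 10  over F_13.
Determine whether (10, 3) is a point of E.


Check whether y^2 = x^3 + 10 x + 10 (mod 13) for (x, y) = (10, 3).
LHS: y^2 = 3^2 mod 13 = 9
RHS: x^3 + 10 x + 10 = 10^3 + 10*10 + 10 mod 13 = 5
LHS != RHS

No, not on the curve


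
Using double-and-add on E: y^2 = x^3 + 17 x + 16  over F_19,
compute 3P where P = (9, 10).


k = 3 = 11_2 (binary, LSB first: 11)
Double-and-add from P = (9, 10):
  bit 0 = 1: acc = O + (9, 10) = (9, 10)
  bit 1 = 1: acc = (9, 10) + (18, 6) = (18, 13)

3P = (18, 13)


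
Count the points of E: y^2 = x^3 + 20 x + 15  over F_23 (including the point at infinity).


For each x in F_23, count y with y^2 = x^3 + 20 x + 15 mod 23:
  x = 1: RHS = 13, y in [6, 17]  -> 2 point(s)
  x = 6: RHS = 6, y in [11, 12]  -> 2 point(s)
  x = 9: RHS = 4, y in [2, 21]  -> 2 point(s)
  x = 11: RHS = 2, y in [5, 18]  -> 2 point(s)
  x = 14: RHS = 3, y in [7, 16]  -> 2 point(s)
  x = 17: RHS = 1, y in [1, 22]  -> 2 point(s)
  x = 19: RHS = 9, y in [3, 20]  -> 2 point(s)
  x = 21: RHS = 13, y in [6, 17]  -> 2 point(s)
Affine points: 16. Add the point at infinity: total = 17.

#E(F_23) = 17


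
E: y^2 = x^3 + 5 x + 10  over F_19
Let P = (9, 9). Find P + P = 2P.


Doubling: s = (3 x1^2 + a) / (2 y1)
s = (3*9^2 + 5) / (2*9) mod 19 = 18
x3 = s^2 - 2 x1 mod 19 = 18^2 - 2*9 = 2
y3 = s (x1 - x3) - y1 mod 19 = 18 * (9 - 2) - 9 = 3

2P = (2, 3)


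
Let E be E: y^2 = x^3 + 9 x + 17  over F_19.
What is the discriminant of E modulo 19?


4 a^3 + 27 b^2 = 4*9^3 + 27*17^2 = 2916 + 7803 = 10719
Delta = -16 * (10719) = -171504
Delta mod 19 = 9

Delta = 9 (mod 19)


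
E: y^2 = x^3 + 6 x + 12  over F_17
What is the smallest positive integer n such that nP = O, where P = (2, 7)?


Compute successive multiples of P until we hit O:
  1P = (2, 7)
  2P = (15, 3)
  3P = (1, 11)
  4P = (13, 3)
  5P = (10, 16)
  6P = (6, 14)
  7P = (11, 7)
  8P = (4, 10)
  ... (continuing to 21P)
  21P = O

ord(P) = 21


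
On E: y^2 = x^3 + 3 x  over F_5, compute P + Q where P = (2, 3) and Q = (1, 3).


P != Q, so use the chord formula.
s = (y2 - y1) / (x2 - x1) = (0) / (4) mod 5 = 0
x3 = s^2 - x1 - x2 mod 5 = 0^2 - 2 - 1 = 2
y3 = s (x1 - x3) - y1 mod 5 = 0 * (2 - 2) - 3 = 2

P + Q = (2, 2)


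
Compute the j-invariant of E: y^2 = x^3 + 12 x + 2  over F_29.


Delta = -16(4 a^3 + 27 b^2) mod 29 = 26
-1728 * (4 a)^3 = -1728 * (4*12)^3 mod 29 = 6
j = 6 * 26^(-1) mod 29 = 27

j = 27 (mod 29)


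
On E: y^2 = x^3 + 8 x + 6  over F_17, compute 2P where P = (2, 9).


Doubling: s = (3 x1^2 + a) / (2 y1)
s = (3*2^2 + 8) / (2*9) mod 17 = 3
x3 = s^2 - 2 x1 mod 17 = 3^2 - 2*2 = 5
y3 = s (x1 - x3) - y1 mod 17 = 3 * (2 - 5) - 9 = 16

2P = (5, 16)


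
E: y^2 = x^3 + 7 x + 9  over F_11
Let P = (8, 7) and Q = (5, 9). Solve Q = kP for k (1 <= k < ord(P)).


Enumerate multiples of P until we hit Q = (5, 9):
  1P = (8, 7)
  2P = (0, 3)
  3P = (6, 5)
  4P = (9, 3)
  5P = (10, 1)
  6P = (2, 8)
  7P = (5, 9)
Match found at i = 7.

k = 7


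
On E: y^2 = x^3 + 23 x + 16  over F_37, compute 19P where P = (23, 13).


k = 19 = 10011_2 (binary, LSB first: 11001)
Double-and-add from P = (23, 13):
  bit 0 = 1: acc = O + (23, 13) = (23, 13)
  bit 1 = 1: acc = (23, 13) + (16, 22) = (14, 23)
  bit 2 = 0: acc unchanged = (14, 23)
  bit 3 = 0: acc unchanged = (14, 23)
  bit 4 = 1: acc = (14, 23) + (10, 32) = (25, 11)

19P = (25, 11)


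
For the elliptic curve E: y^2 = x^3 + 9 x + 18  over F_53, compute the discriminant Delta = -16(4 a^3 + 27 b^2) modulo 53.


4 a^3 + 27 b^2 = 4*9^3 + 27*18^2 = 2916 + 8748 = 11664
Delta = -16 * (11664) = -186624
Delta mod 53 = 42

Delta = 42 (mod 53)


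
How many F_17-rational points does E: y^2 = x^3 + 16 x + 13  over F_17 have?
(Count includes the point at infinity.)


For each x in F_17, count y with y^2 = x^3 + 16 x + 13 mod 17:
  x = 0: RHS = 13, y in [8, 9]  -> 2 point(s)
  x = 1: RHS = 13, y in [8, 9]  -> 2 point(s)
  x = 2: RHS = 2, y in [6, 11]  -> 2 point(s)
  x = 6: RHS = 2, y in [6, 11]  -> 2 point(s)
  x = 7: RHS = 9, y in [3, 14]  -> 2 point(s)
  x = 9: RHS = 2, y in [6, 11]  -> 2 point(s)
  x = 10: RHS = 0, y in [0]  -> 1 point(s)
  x = 13: RHS = 4, y in [2, 15]  -> 2 point(s)
  x = 16: RHS = 13, y in [8, 9]  -> 2 point(s)
Affine points: 17. Add the point at infinity: total = 18.

#E(F_17) = 18


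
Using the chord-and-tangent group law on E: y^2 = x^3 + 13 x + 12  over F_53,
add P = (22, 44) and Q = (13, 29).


P != Q, so use the chord formula.
s = (y2 - y1) / (x2 - x1) = (38) / (44) mod 53 = 37
x3 = s^2 - x1 - x2 mod 53 = 37^2 - 22 - 13 = 9
y3 = s (x1 - x3) - y1 mod 53 = 37 * (22 - 9) - 44 = 13

P + Q = (9, 13)


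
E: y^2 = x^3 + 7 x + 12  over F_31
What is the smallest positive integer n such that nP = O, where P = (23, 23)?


Compute successive multiples of P until we hit O:
  1P = (23, 23)
  2P = (10, 11)
  3P = (26, 10)
  4P = (18, 7)
  5P = (30, 29)
  6P = (11, 5)
  7P = (7, 1)
  8P = (15, 19)
  ... (continuing to 25P)
  25P = O

ord(P) = 25


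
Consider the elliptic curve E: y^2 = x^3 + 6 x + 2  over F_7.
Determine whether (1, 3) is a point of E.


Check whether y^2 = x^3 + 6 x + 2 (mod 7) for (x, y) = (1, 3).
LHS: y^2 = 3^2 mod 7 = 2
RHS: x^3 + 6 x + 2 = 1^3 + 6*1 + 2 mod 7 = 2
LHS = RHS

Yes, on the curve


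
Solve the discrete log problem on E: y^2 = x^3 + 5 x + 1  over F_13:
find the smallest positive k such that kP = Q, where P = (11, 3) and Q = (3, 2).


Enumerate multiples of P until we hit Q = (3, 2):
  1P = (11, 3)
  2P = (3, 11)
  3P = (0, 12)
  4P = (6, 0)
  5P = (0, 1)
  6P = (3, 2)
Match found at i = 6.

k = 6


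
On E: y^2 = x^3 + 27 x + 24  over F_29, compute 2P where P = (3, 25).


Doubling: s = (3 x1^2 + a) / (2 y1)
s = (3*3^2 + 27) / (2*25) mod 29 = 15
x3 = s^2 - 2 x1 mod 29 = 15^2 - 2*3 = 16
y3 = s (x1 - x3) - y1 mod 29 = 15 * (3 - 16) - 25 = 12

2P = (16, 12)


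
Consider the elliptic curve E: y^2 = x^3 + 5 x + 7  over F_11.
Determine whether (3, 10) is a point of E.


Check whether y^2 = x^3 + 5 x + 7 (mod 11) for (x, y) = (3, 10).
LHS: y^2 = 10^2 mod 11 = 1
RHS: x^3 + 5 x + 7 = 3^3 + 5*3 + 7 mod 11 = 5
LHS != RHS

No, not on the curve


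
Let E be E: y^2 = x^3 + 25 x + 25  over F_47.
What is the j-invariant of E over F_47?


Delta = -16(4 a^3 + 27 b^2) mod 47 = 34
-1728 * (4 a)^3 = -1728 * (4*25)^3 mod 47 = 26
j = 26 * 34^(-1) mod 47 = 45

j = 45 (mod 47)


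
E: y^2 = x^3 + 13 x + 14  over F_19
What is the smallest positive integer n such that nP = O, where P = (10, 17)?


Compute successive multiples of P until we hit O:
  1P = (10, 17)
  2P = (10, 2)
  3P = O

ord(P) = 3


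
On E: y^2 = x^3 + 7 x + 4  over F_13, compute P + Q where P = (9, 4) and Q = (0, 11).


P != Q, so use the chord formula.
s = (y2 - y1) / (x2 - x1) = (7) / (4) mod 13 = 5
x3 = s^2 - x1 - x2 mod 13 = 5^2 - 9 - 0 = 3
y3 = s (x1 - x3) - y1 mod 13 = 5 * (9 - 3) - 4 = 0

P + Q = (3, 0)


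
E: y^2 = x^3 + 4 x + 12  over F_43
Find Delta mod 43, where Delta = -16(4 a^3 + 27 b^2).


4 a^3 + 27 b^2 = 4*4^3 + 27*12^2 = 256 + 3888 = 4144
Delta = -16 * (4144) = -66304
Delta mod 43 = 2

Delta = 2 (mod 43)


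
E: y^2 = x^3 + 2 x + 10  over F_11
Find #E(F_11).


For each x in F_11, count y with y^2 = x^3 + 2 x + 10 mod 11:
  x = 2: RHS = 0, y in [0]  -> 1 point(s)
  x = 4: RHS = 5, y in [4, 7]  -> 2 point(s)
  x = 7: RHS = 4, y in [2, 9]  -> 2 point(s)
  x = 9: RHS = 9, y in [3, 8]  -> 2 point(s)
Affine points: 7. Add the point at infinity: total = 8.

#E(F_11) = 8


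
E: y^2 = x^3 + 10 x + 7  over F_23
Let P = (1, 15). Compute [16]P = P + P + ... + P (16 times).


k = 16 = 10000_2 (binary, LSB first: 00001)
Double-and-add from P = (1, 15):
  bit 0 = 0: acc unchanged = O
  bit 1 = 0: acc unchanged = O
  bit 2 = 0: acc unchanged = O
  bit 3 = 0: acc unchanged = O
  bit 4 = 1: acc = O + (7, 12) = (7, 12)

16P = (7, 12)


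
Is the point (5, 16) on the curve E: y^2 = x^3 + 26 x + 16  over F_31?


Check whether y^2 = x^3 + 26 x + 16 (mod 31) for (x, y) = (5, 16).
LHS: y^2 = 16^2 mod 31 = 8
RHS: x^3 + 26 x + 16 = 5^3 + 26*5 + 16 mod 31 = 23
LHS != RHS

No, not on the curve


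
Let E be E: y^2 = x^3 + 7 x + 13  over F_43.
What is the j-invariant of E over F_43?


Delta = -16(4 a^3 + 27 b^2) mod 43 = 27
-1728 * (4 a)^3 = -1728 * (4*7)^3 mod 43 = 39
j = 39 * 27^(-1) mod 43 = 11

j = 11 (mod 43)


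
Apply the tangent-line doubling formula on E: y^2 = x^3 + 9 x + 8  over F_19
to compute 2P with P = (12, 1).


Doubling: s = (3 x1^2 + a) / (2 y1)
s = (3*12^2 + 9) / (2*1) mod 19 = 2
x3 = s^2 - 2 x1 mod 19 = 2^2 - 2*12 = 18
y3 = s (x1 - x3) - y1 mod 19 = 2 * (12 - 18) - 1 = 6

2P = (18, 6)


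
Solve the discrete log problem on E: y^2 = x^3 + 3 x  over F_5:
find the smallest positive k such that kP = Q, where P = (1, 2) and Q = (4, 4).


Enumerate multiples of P until we hit Q = (4, 4):
  1P = (1, 2)
  2P = (4, 1)
  3P = (4, 4)
Match found at i = 3.

k = 3


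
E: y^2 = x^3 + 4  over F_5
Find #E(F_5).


For each x in F_5, count y with y^2 = x^3 + 0 x + 4 mod 5:
  x = 0: RHS = 4, y in [2, 3]  -> 2 point(s)
  x = 1: RHS = 0, y in [0]  -> 1 point(s)
  x = 3: RHS = 1, y in [1, 4]  -> 2 point(s)
Affine points: 5. Add the point at infinity: total = 6.

#E(F_5) = 6


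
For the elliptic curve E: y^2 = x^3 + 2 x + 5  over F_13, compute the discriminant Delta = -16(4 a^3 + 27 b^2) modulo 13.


4 a^3 + 27 b^2 = 4*2^3 + 27*5^2 = 32 + 675 = 707
Delta = -16 * (707) = -11312
Delta mod 13 = 11

Delta = 11 (mod 13)


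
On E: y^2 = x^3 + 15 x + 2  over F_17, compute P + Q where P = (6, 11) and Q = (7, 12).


P != Q, so use the chord formula.
s = (y2 - y1) / (x2 - x1) = (1) / (1) mod 17 = 1
x3 = s^2 - x1 - x2 mod 17 = 1^2 - 6 - 7 = 5
y3 = s (x1 - x3) - y1 mod 17 = 1 * (6 - 5) - 11 = 7

P + Q = (5, 7)


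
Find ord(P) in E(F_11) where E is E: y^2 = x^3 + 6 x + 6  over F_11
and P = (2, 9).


Compute successive multiples of P until we hit O:
  1P = (2, 9)
  2P = (8, 7)
  3P = (6, 7)
  4P = (6, 4)
  5P = (8, 4)
  6P = (2, 2)
  7P = O

ord(P) = 7


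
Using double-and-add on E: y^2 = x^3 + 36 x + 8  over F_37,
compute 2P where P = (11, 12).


k = 2 = 10_2 (binary, LSB first: 01)
Double-and-add from P = (11, 12):
  bit 0 = 0: acc unchanged = O
  bit 1 = 1: acc = O + (11, 25) = (11, 25)

2P = (11, 25)


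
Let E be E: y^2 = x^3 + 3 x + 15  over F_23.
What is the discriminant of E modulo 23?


4 a^3 + 27 b^2 = 4*3^3 + 27*15^2 = 108 + 6075 = 6183
Delta = -16 * (6183) = -98928
Delta mod 23 = 18

Delta = 18 (mod 23)


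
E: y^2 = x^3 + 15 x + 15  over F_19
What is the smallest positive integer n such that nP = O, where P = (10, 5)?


Compute successive multiples of P until we hit O:
  1P = (10, 5)
  2P = (8, 1)
  3P = (5, 5)
  4P = (4, 14)
  5P = (12, 17)
  6P = (14, 9)
  7P = (15, 9)
  8P = (3, 12)
  ... (continuing to 24P)
  24P = O

ord(P) = 24


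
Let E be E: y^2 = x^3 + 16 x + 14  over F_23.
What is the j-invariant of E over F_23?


Delta = -16(4 a^3 + 27 b^2) mod 23 = 1
-1728 * (4 a)^3 = -1728 * (4*16)^3 mod 23 = 7
j = 7 * 1^(-1) mod 23 = 7

j = 7 (mod 23)


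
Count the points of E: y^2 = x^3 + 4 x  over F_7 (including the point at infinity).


For each x in F_7, count y with y^2 = x^3 + 4 x + 0 mod 7:
  x = 0: RHS = 0, y in [0]  -> 1 point(s)
  x = 2: RHS = 2, y in [3, 4]  -> 2 point(s)
  x = 3: RHS = 4, y in [2, 5]  -> 2 point(s)
  x = 6: RHS = 2, y in [3, 4]  -> 2 point(s)
Affine points: 7. Add the point at infinity: total = 8.

#E(F_7) = 8


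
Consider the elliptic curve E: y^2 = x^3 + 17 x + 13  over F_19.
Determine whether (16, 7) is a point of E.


Check whether y^2 = x^3 + 17 x + 13 (mod 19) for (x, y) = (16, 7).
LHS: y^2 = 7^2 mod 19 = 11
RHS: x^3 + 17 x + 13 = 16^3 + 17*16 + 13 mod 19 = 11
LHS = RHS

Yes, on the curve


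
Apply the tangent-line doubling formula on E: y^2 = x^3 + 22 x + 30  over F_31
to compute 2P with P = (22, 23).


Doubling: s = (3 x1^2 + a) / (2 y1)
s = (3*22^2 + 22) / (2*23) mod 31 = 28
x3 = s^2 - 2 x1 mod 31 = 28^2 - 2*22 = 27
y3 = s (x1 - x3) - y1 mod 31 = 28 * (22 - 27) - 23 = 23

2P = (27, 23)


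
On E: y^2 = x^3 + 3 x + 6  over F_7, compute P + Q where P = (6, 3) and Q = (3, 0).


P != Q, so use the chord formula.
s = (y2 - y1) / (x2 - x1) = (4) / (4) mod 7 = 1
x3 = s^2 - x1 - x2 mod 7 = 1^2 - 6 - 3 = 6
y3 = s (x1 - x3) - y1 mod 7 = 1 * (6 - 6) - 3 = 4

P + Q = (6, 4)


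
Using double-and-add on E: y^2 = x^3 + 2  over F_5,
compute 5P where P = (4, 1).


k = 5 = 101_2 (binary, LSB first: 101)
Double-and-add from P = (4, 1):
  bit 0 = 1: acc = O + (4, 1) = (4, 1)
  bit 1 = 0: acc unchanged = (4, 1)
  bit 2 = 1: acc = (4, 1) + (3, 2) = (4, 4)

5P = (4, 4)


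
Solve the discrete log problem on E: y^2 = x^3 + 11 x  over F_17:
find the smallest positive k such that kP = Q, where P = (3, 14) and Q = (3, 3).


Enumerate multiples of P until we hit Q = (3, 3):
  1P = (3, 14)
  2P = (2, 8)
  3P = (14, 5)
  4P = (15, 2)
  5P = (0, 0)
  6P = (15, 15)
  7P = (14, 12)
  8P = (2, 9)
  9P = (3, 3)
Match found at i = 9.

k = 9


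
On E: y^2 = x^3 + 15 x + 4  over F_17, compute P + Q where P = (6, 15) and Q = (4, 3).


P != Q, so use the chord formula.
s = (y2 - y1) / (x2 - x1) = (5) / (15) mod 17 = 6
x3 = s^2 - x1 - x2 mod 17 = 6^2 - 6 - 4 = 9
y3 = s (x1 - x3) - y1 mod 17 = 6 * (6 - 9) - 15 = 1

P + Q = (9, 1)


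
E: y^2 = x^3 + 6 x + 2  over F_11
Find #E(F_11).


For each x in F_11, count y with y^2 = x^3 + 6 x + 2 mod 11:
  x = 1: RHS = 9, y in [3, 8]  -> 2 point(s)
  x = 2: RHS = 0, y in [0]  -> 1 point(s)
  x = 3: RHS = 3, y in [5, 6]  -> 2 point(s)
  x = 5: RHS = 3, y in [5, 6]  -> 2 point(s)
  x = 6: RHS = 1, y in [1, 10]  -> 2 point(s)
  x = 8: RHS = 1, y in [1, 10]  -> 2 point(s)
  x = 9: RHS = 4, y in [2, 9]  -> 2 point(s)
Affine points: 13. Add the point at infinity: total = 14.

#E(F_11) = 14


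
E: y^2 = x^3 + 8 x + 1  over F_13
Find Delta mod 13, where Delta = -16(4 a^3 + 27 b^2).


4 a^3 + 27 b^2 = 4*8^3 + 27*1^2 = 2048 + 27 = 2075
Delta = -16 * (2075) = -33200
Delta mod 13 = 2

Delta = 2 (mod 13)


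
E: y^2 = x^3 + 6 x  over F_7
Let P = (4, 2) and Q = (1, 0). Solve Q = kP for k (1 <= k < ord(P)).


Enumerate multiples of P until we hit Q = (1, 0):
  1P = (4, 2)
  2P = (1, 0)
Match found at i = 2.

k = 2


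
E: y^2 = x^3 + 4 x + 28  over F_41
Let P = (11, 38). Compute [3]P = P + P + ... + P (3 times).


k = 3 = 11_2 (binary, LSB first: 11)
Double-and-add from P = (11, 38):
  bit 0 = 1: acc = O + (11, 38) = (11, 38)
  bit 1 = 1: acc = (11, 38) + (10, 17) = (10, 24)

3P = (10, 24)


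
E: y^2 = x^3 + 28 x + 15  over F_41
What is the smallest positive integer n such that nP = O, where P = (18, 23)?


Compute successive multiples of P until we hit O:
  1P = (18, 23)
  2P = (30, 37)
  3P = (16, 34)
  4P = (27, 6)
  5P = (35, 0)
  6P = (27, 35)
  7P = (16, 7)
  8P = (30, 4)
  ... (continuing to 10P)
  10P = O

ord(P) = 10


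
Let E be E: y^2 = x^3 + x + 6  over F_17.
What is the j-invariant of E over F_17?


Delta = -16(4 a^3 + 27 b^2) mod 17 = 7
-1728 * (4 a)^3 = -1728 * (4*1)^3 mod 17 = 10
j = 10 * 7^(-1) mod 17 = 16

j = 16 (mod 17)


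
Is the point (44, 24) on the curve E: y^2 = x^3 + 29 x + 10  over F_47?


Check whether y^2 = x^3 + 29 x + 10 (mod 47) for (x, y) = (44, 24).
LHS: y^2 = 24^2 mod 47 = 12
RHS: x^3 + 29 x + 10 = 44^3 + 29*44 + 10 mod 47 = 37
LHS != RHS

No, not on the curve


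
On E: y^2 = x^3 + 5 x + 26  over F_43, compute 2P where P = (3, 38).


Doubling: s = (3 x1^2 + a) / (2 y1)
s = (3*3^2 + 5) / (2*38) mod 43 = 14
x3 = s^2 - 2 x1 mod 43 = 14^2 - 2*3 = 18
y3 = s (x1 - x3) - y1 mod 43 = 14 * (3 - 18) - 38 = 10

2P = (18, 10)


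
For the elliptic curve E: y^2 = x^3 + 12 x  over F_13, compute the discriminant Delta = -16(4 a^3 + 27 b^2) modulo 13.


4 a^3 + 27 b^2 = 4*12^3 + 27*0^2 = 6912 + 0 = 6912
Delta = -16 * (6912) = -110592
Delta mod 13 = 12

Delta = 12 (mod 13)


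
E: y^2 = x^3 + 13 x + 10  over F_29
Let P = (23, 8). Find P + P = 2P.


Doubling: s = (3 x1^2 + a) / (2 y1)
s = (3*23^2 + 13) / (2*8) mod 29 = 13
x3 = s^2 - 2 x1 mod 29 = 13^2 - 2*23 = 7
y3 = s (x1 - x3) - y1 mod 29 = 13 * (23 - 7) - 8 = 26

2P = (7, 26)


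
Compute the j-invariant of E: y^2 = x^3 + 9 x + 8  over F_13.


Delta = -16(4 a^3 + 27 b^2) mod 13 = 4
-1728 * (4 a)^3 = -1728 * (4*9)^3 mod 13 = 12
j = 12 * 4^(-1) mod 13 = 3

j = 3 (mod 13)


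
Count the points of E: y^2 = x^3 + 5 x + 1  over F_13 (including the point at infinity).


For each x in F_13, count y with y^2 = x^3 + 5 x + 1 mod 13:
  x = 0: RHS = 1, y in [1, 12]  -> 2 point(s)
  x = 3: RHS = 4, y in [2, 11]  -> 2 point(s)
  x = 6: RHS = 0, y in [0]  -> 1 point(s)
  x = 11: RHS = 9, y in [3, 10]  -> 2 point(s)
Affine points: 7. Add the point at infinity: total = 8.

#E(F_13) = 8


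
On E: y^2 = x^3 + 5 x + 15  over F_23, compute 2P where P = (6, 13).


k = 2 = 10_2 (binary, LSB first: 01)
Double-and-add from P = (6, 13):
  bit 0 = 0: acc unchanged = O
  bit 1 = 1: acc = O + (14, 0) = (14, 0)

2P = (14, 0)


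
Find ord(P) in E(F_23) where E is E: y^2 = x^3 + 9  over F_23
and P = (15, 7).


Compute successive multiples of P until we hit O:
  1P = (15, 7)
  2P = (6, 8)
  3P = (4, 2)
  4P = (12, 9)
  5P = (22, 13)
  6P = (21, 1)
  7P = (11, 12)
  8P = (0, 3)
  ... (continuing to 24P)
  24P = O

ord(P) = 24


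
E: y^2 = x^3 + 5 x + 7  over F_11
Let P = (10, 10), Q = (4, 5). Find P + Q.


P != Q, so use the chord formula.
s = (y2 - y1) / (x2 - x1) = (6) / (5) mod 11 = 10
x3 = s^2 - x1 - x2 mod 11 = 10^2 - 10 - 4 = 9
y3 = s (x1 - x3) - y1 mod 11 = 10 * (10 - 9) - 10 = 0

P + Q = (9, 0)


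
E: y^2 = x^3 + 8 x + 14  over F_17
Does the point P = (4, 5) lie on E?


Check whether y^2 = x^3 + 8 x + 14 (mod 17) for (x, y) = (4, 5).
LHS: y^2 = 5^2 mod 17 = 8
RHS: x^3 + 8 x + 14 = 4^3 + 8*4 + 14 mod 17 = 8
LHS = RHS

Yes, on the curve


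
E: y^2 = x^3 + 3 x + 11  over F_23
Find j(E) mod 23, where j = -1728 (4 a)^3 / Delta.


Delta = -16(4 a^3 + 27 b^2) mod 23 = 4
-1728 * (4 a)^3 = -1728 * (4*3)^3 mod 23 = 14
j = 14 * 4^(-1) mod 23 = 15

j = 15 (mod 23)


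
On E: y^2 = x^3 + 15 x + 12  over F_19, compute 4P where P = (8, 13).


k = 4 = 100_2 (binary, LSB first: 001)
Double-and-add from P = (8, 13):
  bit 0 = 0: acc unchanged = O
  bit 1 = 0: acc unchanged = O
  bit 2 = 1: acc = O + (1, 3) = (1, 3)

4P = (1, 3)


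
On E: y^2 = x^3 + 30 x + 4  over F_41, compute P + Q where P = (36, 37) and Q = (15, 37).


P != Q, so use the chord formula.
s = (y2 - y1) / (x2 - x1) = (0) / (20) mod 41 = 0
x3 = s^2 - x1 - x2 mod 41 = 0^2 - 36 - 15 = 31
y3 = s (x1 - x3) - y1 mod 41 = 0 * (36 - 31) - 37 = 4

P + Q = (31, 4)


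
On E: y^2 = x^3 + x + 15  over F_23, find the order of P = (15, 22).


Compute successive multiples of P until we hit O:
  1P = (15, 22)
  2P = (19, 19)
  3P = (14, 6)
  4P = (20, 13)
  5P = (17, 0)
  6P = (20, 10)
  7P = (14, 17)
  8P = (19, 4)
  ... (continuing to 10P)
  10P = O

ord(P) = 10


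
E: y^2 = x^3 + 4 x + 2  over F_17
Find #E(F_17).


For each x in F_17, count y with y^2 = x^3 + 4 x + 2 mod 17:
  x = 0: RHS = 2, y in [6, 11]  -> 2 point(s)
  x = 2: RHS = 1, y in [1, 16]  -> 2 point(s)
  x = 6: RHS = 4, y in [2, 15]  -> 2 point(s)
  x = 7: RHS = 16, y in [4, 13]  -> 2 point(s)
  x = 8: RHS = 2, y in [6, 11]  -> 2 point(s)
  x = 9: RHS = 2, y in [6, 11]  -> 2 point(s)
  x = 11: RHS = 0, y in [0]  -> 1 point(s)
Affine points: 13. Add the point at infinity: total = 14.

#E(F_17) = 14


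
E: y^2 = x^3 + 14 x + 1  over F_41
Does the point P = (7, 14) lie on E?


Check whether y^2 = x^3 + 14 x + 1 (mod 41) for (x, y) = (7, 14).
LHS: y^2 = 14^2 mod 41 = 32
RHS: x^3 + 14 x + 1 = 7^3 + 14*7 + 1 mod 41 = 32
LHS = RHS

Yes, on the curve


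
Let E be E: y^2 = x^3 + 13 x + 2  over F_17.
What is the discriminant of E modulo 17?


4 a^3 + 27 b^2 = 4*13^3 + 27*2^2 = 8788 + 108 = 8896
Delta = -16 * (8896) = -142336
Delta mod 17 = 5

Delta = 5 (mod 17)


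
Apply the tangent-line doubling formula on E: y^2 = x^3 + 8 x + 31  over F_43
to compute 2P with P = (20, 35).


Doubling: s = (3 x1^2 + a) / (2 y1)
s = (3*20^2 + 8) / (2*35) mod 43 = 32
x3 = s^2 - 2 x1 mod 43 = 32^2 - 2*20 = 38
y3 = s (x1 - x3) - y1 mod 43 = 32 * (20 - 38) - 35 = 34

2P = (38, 34)


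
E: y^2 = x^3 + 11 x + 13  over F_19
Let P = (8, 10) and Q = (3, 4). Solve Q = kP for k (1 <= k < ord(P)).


Enumerate multiples of P until we hit Q = (3, 4):
  1P = (8, 10)
  2P = (1, 5)
  3P = (14, 2)
  4P = (3, 15)
  5P = (9, 10)
  6P = (2, 9)
  7P = (18, 1)
  8P = (13, 4)
  9P = (4, 8)
  10P = (12, 7)
  11P = (15, 0)
  12P = (12, 12)
  13P = (4, 11)
  14P = (13, 15)
  15P = (18, 18)
  16P = (2, 10)
  17P = (9, 9)
  18P = (3, 4)
Match found at i = 18.

k = 18


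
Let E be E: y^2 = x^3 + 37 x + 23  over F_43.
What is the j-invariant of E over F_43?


Delta = -16(4 a^3 + 27 b^2) mod 43 = 38
-1728 * (4 a)^3 = -1728 * (4*37)^3 mod 43 = 39
j = 39 * 38^(-1) mod 43 = 18

j = 18 (mod 43)


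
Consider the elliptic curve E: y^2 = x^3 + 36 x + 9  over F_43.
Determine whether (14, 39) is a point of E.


Check whether y^2 = x^3 + 36 x + 9 (mod 43) for (x, y) = (14, 39).
LHS: y^2 = 39^2 mod 43 = 16
RHS: x^3 + 36 x + 9 = 14^3 + 36*14 + 9 mod 43 = 32
LHS != RHS

No, not on the curve


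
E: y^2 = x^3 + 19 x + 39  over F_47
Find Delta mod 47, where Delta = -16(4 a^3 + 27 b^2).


4 a^3 + 27 b^2 = 4*19^3 + 27*39^2 = 27436 + 41067 = 68503
Delta = -16 * (68503) = -1096048
Delta mod 47 = 39

Delta = 39 (mod 47)


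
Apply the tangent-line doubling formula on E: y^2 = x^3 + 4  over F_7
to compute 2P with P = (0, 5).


Doubling: s = (3 x1^2 + a) / (2 y1)
s = (3*0^2 + 0) / (2*5) mod 7 = 0
x3 = s^2 - 2 x1 mod 7 = 0^2 - 2*0 = 0
y3 = s (x1 - x3) - y1 mod 7 = 0 * (0 - 0) - 5 = 2

2P = (0, 2)


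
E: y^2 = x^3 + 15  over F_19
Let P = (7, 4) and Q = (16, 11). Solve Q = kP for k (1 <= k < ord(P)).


Enumerate multiples of P until we hit Q = (16, 11):
  1P = (7, 4)
  2P = (14, 17)
  3P = (3, 17)
  4P = (16, 11)
Match found at i = 4.

k = 4


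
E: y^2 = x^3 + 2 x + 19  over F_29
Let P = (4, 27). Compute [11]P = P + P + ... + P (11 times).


k = 11 = 1011_2 (binary, LSB first: 1101)
Double-and-add from P = (4, 27):
  bit 0 = 1: acc = O + (4, 27) = (4, 27)
  bit 1 = 1: acc = (4, 27) + (25, 18) = (28, 4)
  bit 2 = 0: acc unchanged = (28, 4)
  bit 3 = 1: acc = (28, 4) + (23, 9) = (8, 5)

11P = (8, 5)


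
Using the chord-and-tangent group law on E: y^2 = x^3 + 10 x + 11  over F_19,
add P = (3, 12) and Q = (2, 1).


P != Q, so use the chord formula.
s = (y2 - y1) / (x2 - x1) = (8) / (18) mod 19 = 11
x3 = s^2 - x1 - x2 mod 19 = 11^2 - 3 - 2 = 2
y3 = s (x1 - x3) - y1 mod 19 = 11 * (3 - 2) - 12 = 18

P + Q = (2, 18)


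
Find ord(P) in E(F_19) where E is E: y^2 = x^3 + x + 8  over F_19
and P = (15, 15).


Compute successive multiples of P until we hit O:
  1P = (15, 15)
  2P = (9, 10)
  3P = (11, 1)
  4P = (10, 12)
  5P = (5, 10)
  6P = (4, 0)
  7P = (5, 9)
  8P = (10, 7)
  ... (continuing to 12P)
  12P = O

ord(P) = 12


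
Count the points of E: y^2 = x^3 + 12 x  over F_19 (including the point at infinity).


For each x in F_19, count y with y^2 = x^3 + 12 x + 0 mod 19:
  x = 0: RHS = 0, y in [0]  -> 1 point(s)
  x = 3: RHS = 6, y in [5, 14]  -> 2 point(s)
  x = 4: RHS = 17, y in [6, 13]  -> 2 point(s)
  x = 7: RHS = 9, y in [3, 16]  -> 2 point(s)
  x = 8: RHS = 0, y in [0]  -> 1 point(s)
  x = 9: RHS = 1, y in [1, 18]  -> 2 point(s)
  x = 11: RHS = 0, y in [0]  -> 1 point(s)
  x = 13: RHS = 16, y in [4, 15]  -> 2 point(s)
  x = 14: RHS = 5, y in [9, 10]  -> 2 point(s)
  x = 17: RHS = 6, y in [5, 14]  -> 2 point(s)
  x = 18: RHS = 6, y in [5, 14]  -> 2 point(s)
Affine points: 19. Add the point at infinity: total = 20.

#E(F_19) = 20


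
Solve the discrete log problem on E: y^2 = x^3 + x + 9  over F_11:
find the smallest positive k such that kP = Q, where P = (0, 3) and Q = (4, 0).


Enumerate multiples of P until we hit Q = (4, 0):
  1P = (0, 3)
  2P = (4, 0)
Match found at i = 2.

k = 2


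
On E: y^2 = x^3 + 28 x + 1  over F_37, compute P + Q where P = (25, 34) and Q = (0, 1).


P != Q, so use the chord formula.
s = (y2 - y1) / (x2 - x1) = (4) / (12) mod 37 = 25
x3 = s^2 - x1 - x2 mod 37 = 25^2 - 25 - 0 = 8
y3 = s (x1 - x3) - y1 mod 37 = 25 * (25 - 8) - 34 = 21

P + Q = (8, 21)


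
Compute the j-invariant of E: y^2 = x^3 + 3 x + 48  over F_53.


Delta = -16(4 a^3 + 27 b^2) mod 53 = 33
-1728 * (4 a)^3 = -1728 * (4*3)^3 mod 53 = 36
j = 36 * 33^(-1) mod 53 = 30

j = 30 (mod 53)


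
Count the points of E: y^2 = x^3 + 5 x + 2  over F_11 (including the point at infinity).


For each x in F_11, count y with y^2 = x^3 + 5 x + 2 mod 11:
  x = 2: RHS = 9, y in [3, 8]  -> 2 point(s)
  x = 3: RHS = 0, y in [0]  -> 1 point(s)
  x = 4: RHS = 9, y in [3, 8]  -> 2 point(s)
  x = 5: RHS = 9, y in [3, 8]  -> 2 point(s)
  x = 8: RHS = 4, y in [2, 9]  -> 2 point(s)
Affine points: 9. Add the point at infinity: total = 10.

#E(F_11) = 10


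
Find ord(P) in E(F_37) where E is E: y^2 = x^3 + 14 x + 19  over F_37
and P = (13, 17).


Compute successive multiples of P until we hit O:
  1P = (13, 17)
  2P = (12, 19)
  3P = (16, 26)
  4P = (17, 8)
  5P = (19, 15)
  6P = (1, 16)
  7P = (32, 3)
  8P = (36, 35)
  ... (continuing to 35P)
  35P = O

ord(P) = 35


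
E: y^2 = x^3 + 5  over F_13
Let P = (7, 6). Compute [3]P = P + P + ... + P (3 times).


k = 3 = 11_2 (binary, LSB first: 11)
Double-and-add from P = (7, 6):
  bit 0 = 1: acc = O + (7, 6) = (7, 6)
  bit 1 = 1: acc = (7, 6) + (2, 0) = (7, 7)

3P = (7, 7)


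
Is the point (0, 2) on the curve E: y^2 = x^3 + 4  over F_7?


Check whether y^2 = x^3 + 0 x + 4 (mod 7) for (x, y) = (0, 2).
LHS: y^2 = 2^2 mod 7 = 4
RHS: x^3 + 0 x + 4 = 0^3 + 0*0 + 4 mod 7 = 4
LHS = RHS

Yes, on the curve
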